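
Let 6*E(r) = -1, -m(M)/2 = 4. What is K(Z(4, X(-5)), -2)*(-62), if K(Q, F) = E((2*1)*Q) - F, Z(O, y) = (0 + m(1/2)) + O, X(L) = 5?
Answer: -341/3 ≈ -113.67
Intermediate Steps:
m(M) = -8 (m(M) = -2*4 = -8)
E(r) = -⅙ (E(r) = (⅙)*(-1) = -⅙)
Z(O, y) = -8 + O (Z(O, y) = (0 - 8) + O = -8 + O)
K(Q, F) = -⅙ - F
K(Z(4, X(-5)), -2)*(-62) = (-⅙ - 1*(-2))*(-62) = (-⅙ + 2)*(-62) = (11/6)*(-62) = -341/3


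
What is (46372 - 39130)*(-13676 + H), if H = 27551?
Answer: 100482750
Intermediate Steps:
(46372 - 39130)*(-13676 + H) = (46372 - 39130)*(-13676 + 27551) = 7242*13875 = 100482750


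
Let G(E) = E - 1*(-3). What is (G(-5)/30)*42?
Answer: -14/5 ≈ -2.8000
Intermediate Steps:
G(E) = 3 + E (G(E) = E + 3 = 3 + E)
(G(-5)/30)*42 = ((3 - 5)/30)*42 = -2*1/30*42 = -1/15*42 = -14/5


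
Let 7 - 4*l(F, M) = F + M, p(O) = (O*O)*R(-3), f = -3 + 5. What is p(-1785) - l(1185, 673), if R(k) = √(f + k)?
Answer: 1851/4 + 3186225*I ≈ 462.75 + 3.1862e+6*I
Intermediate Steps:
f = 2
R(k) = √(2 + k)
p(O) = I*O² (p(O) = (O*O)*√(2 - 3) = O²*√(-1) = O²*I = I*O²)
l(F, M) = 7/4 - F/4 - M/4 (l(F, M) = 7/4 - (F + M)/4 = 7/4 + (-F/4 - M/4) = 7/4 - F/4 - M/4)
p(-1785) - l(1185, 673) = I*(-1785)² - (7/4 - ¼*1185 - ¼*673) = I*3186225 - (7/4 - 1185/4 - 673/4) = 3186225*I - 1*(-1851/4) = 3186225*I + 1851/4 = 1851/4 + 3186225*I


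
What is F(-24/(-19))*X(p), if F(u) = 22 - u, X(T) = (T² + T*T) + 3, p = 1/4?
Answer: 4925/76 ≈ 64.803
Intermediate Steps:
p = ¼ ≈ 0.25000
X(T) = 3 + 2*T² (X(T) = (T² + T²) + 3 = 2*T² + 3 = 3 + 2*T²)
F(-24/(-19))*X(p) = (22 - (-24)/(-19))*(3 + 2*(¼)²) = (22 - (-24)*(-1)/19)*(3 + 2*(1/16)) = (22 - 1*24/19)*(3 + ⅛) = (22 - 24/19)*(25/8) = (394/19)*(25/8) = 4925/76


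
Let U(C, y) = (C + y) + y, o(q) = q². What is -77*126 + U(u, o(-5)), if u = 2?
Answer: -9650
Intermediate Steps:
U(C, y) = C + 2*y
-77*126 + U(u, o(-5)) = -77*126 + (2 + 2*(-5)²) = -9702 + (2 + 2*25) = -9702 + (2 + 50) = -9702 + 52 = -9650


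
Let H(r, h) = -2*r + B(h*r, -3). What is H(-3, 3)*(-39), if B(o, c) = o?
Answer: 117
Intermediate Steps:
H(r, h) = -2*r + h*r
H(-3, 3)*(-39) = -3*(-2 + 3)*(-39) = -3*1*(-39) = -3*(-39) = 117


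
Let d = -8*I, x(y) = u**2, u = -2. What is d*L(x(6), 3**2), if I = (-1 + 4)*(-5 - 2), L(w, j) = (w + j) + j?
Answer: 3696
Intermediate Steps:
x(y) = 4 (x(y) = (-2)**2 = 4)
L(w, j) = w + 2*j (L(w, j) = (j + w) + j = w + 2*j)
I = -21 (I = 3*(-7) = -21)
d = 168 (d = -8*(-21) = 168)
d*L(x(6), 3**2) = 168*(4 + 2*3**2) = 168*(4 + 2*9) = 168*(4 + 18) = 168*22 = 3696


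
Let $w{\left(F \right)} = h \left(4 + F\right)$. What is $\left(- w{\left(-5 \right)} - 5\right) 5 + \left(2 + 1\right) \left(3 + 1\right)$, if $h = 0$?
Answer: $-13$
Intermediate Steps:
$w{\left(F \right)} = 0$ ($w{\left(F \right)} = 0 \left(4 + F\right) = 0$)
$\left(- w{\left(-5 \right)} - 5\right) 5 + \left(2 + 1\right) \left(3 + 1\right) = \left(\left(-1\right) 0 - 5\right) 5 + \left(2 + 1\right) \left(3 + 1\right) = \left(0 - 5\right) 5 + 3 \cdot 4 = \left(-5\right) 5 + 12 = -25 + 12 = -13$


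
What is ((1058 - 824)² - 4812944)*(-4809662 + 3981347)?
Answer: 3941278493220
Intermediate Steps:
((1058 - 824)² - 4812944)*(-4809662 + 3981347) = (234² - 4812944)*(-828315) = (54756 - 4812944)*(-828315) = -4758188*(-828315) = 3941278493220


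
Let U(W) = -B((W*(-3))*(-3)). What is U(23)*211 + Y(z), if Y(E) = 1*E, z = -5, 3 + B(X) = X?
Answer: -43049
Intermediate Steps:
B(X) = -3 + X
Y(E) = E
U(W) = 3 - 9*W (U(W) = -(-3 + (W*(-3))*(-3)) = -(-3 - 3*W*(-3)) = -(-3 + 9*W) = 3 - 9*W)
U(23)*211 + Y(z) = (3 - 9*23)*211 - 5 = (3 - 207)*211 - 5 = -204*211 - 5 = -43044 - 5 = -43049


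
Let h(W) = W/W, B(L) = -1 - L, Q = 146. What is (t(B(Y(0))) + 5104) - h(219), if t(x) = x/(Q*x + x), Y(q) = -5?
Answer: 750142/147 ≈ 5103.0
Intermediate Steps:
t(x) = 1/147 (t(x) = x/(146*x + x) = x/((147*x)) = x*(1/(147*x)) = 1/147)
h(W) = 1
(t(B(Y(0))) + 5104) - h(219) = (1/147 + 5104) - 1*1 = 750289/147 - 1 = 750142/147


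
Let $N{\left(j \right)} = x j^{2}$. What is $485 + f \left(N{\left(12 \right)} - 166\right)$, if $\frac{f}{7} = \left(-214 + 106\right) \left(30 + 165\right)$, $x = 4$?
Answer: $-60441715$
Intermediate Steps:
$N{\left(j \right)} = 4 j^{2}$
$f = -147420$ ($f = 7 \left(-214 + 106\right) \left(30 + 165\right) = 7 \left(\left(-108\right) 195\right) = 7 \left(-21060\right) = -147420$)
$485 + f \left(N{\left(12 \right)} - 166\right) = 485 - 147420 \left(4 \cdot 12^{2} - 166\right) = 485 - 147420 \left(4 \cdot 144 - 166\right) = 485 - 147420 \left(576 - 166\right) = 485 - 60442200 = -60441715$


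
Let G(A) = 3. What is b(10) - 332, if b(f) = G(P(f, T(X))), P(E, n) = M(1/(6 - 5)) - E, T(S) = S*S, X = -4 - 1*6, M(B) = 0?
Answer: -329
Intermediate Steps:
X = -10 (X = -4 - 6 = -10)
T(S) = S²
P(E, n) = -E (P(E, n) = 0 - E = -E)
b(f) = 3
b(10) - 332 = 3 - 332 = -329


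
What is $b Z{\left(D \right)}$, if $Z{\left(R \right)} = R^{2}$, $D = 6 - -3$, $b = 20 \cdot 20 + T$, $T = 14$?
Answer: $33534$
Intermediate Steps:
$b = 414$ ($b = 20 \cdot 20 + 14 = 400 + 14 = 414$)
$D = 9$ ($D = 6 + 3 = 9$)
$b Z{\left(D \right)} = 414 \cdot 9^{2} = 414 \cdot 81 = 33534$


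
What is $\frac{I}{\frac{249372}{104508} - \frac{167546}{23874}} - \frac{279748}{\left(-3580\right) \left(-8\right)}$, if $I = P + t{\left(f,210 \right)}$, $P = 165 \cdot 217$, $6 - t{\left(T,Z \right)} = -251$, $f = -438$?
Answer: $- \frac{447939718397683}{57460940360} \approx -7795.6$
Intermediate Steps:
$t{\left(T,Z \right)} = 257$ ($t{\left(T,Z \right)} = 6 - -251 = 6 + 251 = 257$)
$P = 35805$
$I = 36062$ ($I = 35805 + 257 = 36062$)
$\frac{I}{\frac{249372}{104508} - \frac{167546}{23874}} - \frac{279748}{\left(-3580\right) \left(-8\right)} = \frac{36062}{\frac{249372}{104508} - \frac{167546}{23874}} - \frac{279748}{\left(-3580\right) \left(-8\right)} = \frac{36062}{249372 \cdot \frac{1}{104508} - \frac{83773}{11937}} - \frac{279748}{28640} = \frac{36062}{\frac{6927}{2903} - \frac{83773}{11937}} - \frac{69937}{7160} = \frac{36062}{- \frac{160505420}{34653111}} - \frac{69937}{7160} = 36062 \left(- \frac{34653111}{160505420}\right) - \frac{69937}{7160} = - \frac{624830244441}{80252710} - \frac{69937}{7160} = - \frac{447939718397683}{57460940360}$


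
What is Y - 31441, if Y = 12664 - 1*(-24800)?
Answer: 6023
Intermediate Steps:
Y = 37464 (Y = 12664 + 24800 = 37464)
Y - 31441 = 37464 - 31441 = 6023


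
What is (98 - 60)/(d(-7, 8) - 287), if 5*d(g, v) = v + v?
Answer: -190/1419 ≈ -0.13390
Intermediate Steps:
d(g, v) = 2*v/5 (d(g, v) = (v + v)/5 = (2*v)/5 = 2*v/5)
(98 - 60)/(d(-7, 8) - 287) = (98 - 60)/((⅖)*8 - 287) = 38/(16/5 - 287) = 38/(-1419/5) = 38*(-5/1419) = -190/1419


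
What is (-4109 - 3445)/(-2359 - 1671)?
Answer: 3777/2015 ≈ 1.8744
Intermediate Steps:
(-4109 - 3445)/(-2359 - 1671) = -7554/(-4030) = -7554*(-1/4030) = 3777/2015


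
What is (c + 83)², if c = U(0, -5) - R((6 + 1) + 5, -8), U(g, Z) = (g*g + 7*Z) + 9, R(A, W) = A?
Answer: 2025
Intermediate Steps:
U(g, Z) = 9 + g² + 7*Z (U(g, Z) = (g² + 7*Z) + 9 = 9 + g² + 7*Z)
c = -38 (c = (9 + 0² + 7*(-5)) - ((6 + 1) + 5) = (9 + 0 - 35) - (7 + 5) = -26 - 1*12 = -26 - 12 = -38)
(c + 83)² = (-38 + 83)² = 45² = 2025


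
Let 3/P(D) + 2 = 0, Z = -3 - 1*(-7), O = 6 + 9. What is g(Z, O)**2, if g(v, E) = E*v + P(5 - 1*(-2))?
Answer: 13689/4 ≈ 3422.3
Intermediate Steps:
O = 15
Z = 4 (Z = -3 + 7 = 4)
P(D) = -3/2 (P(D) = 3/(-2 + 0) = 3/(-2) = 3*(-1/2) = -3/2)
g(v, E) = -3/2 + E*v (g(v, E) = E*v - 3/2 = -3/2 + E*v)
g(Z, O)**2 = (-3/2 + 15*4)**2 = (-3/2 + 60)**2 = (117/2)**2 = 13689/4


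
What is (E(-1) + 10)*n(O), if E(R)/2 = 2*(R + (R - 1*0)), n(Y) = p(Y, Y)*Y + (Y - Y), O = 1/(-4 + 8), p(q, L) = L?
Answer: 1/8 ≈ 0.12500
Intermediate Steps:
O = 1/4 ≈ 0.25000
n(Y) = Y**2 (n(Y) = Y*Y + (Y - Y) = Y**2 + 0 = Y**2)
E(R) = 8*R (E(R) = 2*(2*(R + (R - 1*0))) = 2*(2*(R + (R + 0))) = 2*(2*(R + R)) = 2*(2*(2*R)) = 2*(4*R) = 8*R)
(E(-1) + 10)*n(O) = (8*(-1) + 10)*(1/4)**2 = (-8 + 10)*(1/16) = 2*(1/16) = 1/8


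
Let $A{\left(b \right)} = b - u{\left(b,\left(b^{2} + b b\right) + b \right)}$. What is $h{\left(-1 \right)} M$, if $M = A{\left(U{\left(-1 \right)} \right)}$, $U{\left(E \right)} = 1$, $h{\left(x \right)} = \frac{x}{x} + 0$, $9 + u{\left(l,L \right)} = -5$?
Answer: $15$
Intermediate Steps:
$u{\left(l,L \right)} = -14$ ($u{\left(l,L \right)} = -9 - 5 = -14$)
$h{\left(x \right)} = 1$ ($h{\left(x \right)} = 1 + 0 = 1$)
$A{\left(b \right)} = 14 + b$ ($A{\left(b \right)} = b - -14 = b + 14 = 14 + b$)
$M = 15$ ($M = 14 + 1 = 15$)
$h{\left(-1 \right)} M = 1 \cdot 15 = 15$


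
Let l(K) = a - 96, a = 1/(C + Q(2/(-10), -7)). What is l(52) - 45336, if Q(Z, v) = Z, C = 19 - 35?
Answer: -3679997/81 ≈ -45432.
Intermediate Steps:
C = -16
a = -5/81 (a = 1/(-16 + 2/(-10)) = 1/(-16 + 2*(-1/10)) = 1/(-16 - 1/5) = 1/(-81/5) = -5/81 ≈ -0.061728)
l(K) = -7781/81 (l(K) = -5/81 - 96 = -7781/81)
l(52) - 45336 = -7781/81 - 45336 = -3679997/81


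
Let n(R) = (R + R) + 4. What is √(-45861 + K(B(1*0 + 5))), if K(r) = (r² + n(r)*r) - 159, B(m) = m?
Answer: 5*I*√1837 ≈ 214.3*I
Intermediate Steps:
n(R) = 4 + 2*R (n(R) = 2*R + 4 = 4 + 2*R)
K(r) = -159 + r² + r*(4 + 2*r) (K(r) = (r² + (4 + 2*r)*r) - 159 = (r² + r*(4 + 2*r)) - 159 = -159 + r² + r*(4 + 2*r))
√(-45861 + K(B(1*0 + 5))) = √(-45861 + (-159 + 3*(1*0 + 5)² + 4*(1*0 + 5))) = √(-45861 + (-159 + 3*(0 + 5)² + 4*(0 + 5))) = √(-45861 + (-159 + 3*5² + 4*5)) = √(-45861 + (-159 + 3*25 + 20)) = √(-45861 + (-159 + 75 + 20)) = √(-45861 - 64) = √(-45925) = 5*I*√1837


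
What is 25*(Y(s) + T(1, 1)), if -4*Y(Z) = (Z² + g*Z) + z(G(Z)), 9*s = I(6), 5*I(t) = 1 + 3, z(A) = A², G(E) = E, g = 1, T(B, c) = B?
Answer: 1972/81 ≈ 24.346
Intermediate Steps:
I(t) = ⅘ (I(t) = (1 + 3)/5 = (⅕)*4 = ⅘)
s = 4/45 (s = (⅑)*(⅘) = 4/45 ≈ 0.088889)
Y(Z) = -Z²/2 - Z/4 (Y(Z) = -((Z² + 1*Z) + Z²)/4 = -((Z² + Z) + Z²)/4 = -((Z + Z²) + Z²)/4 = -(Z + 2*Z²)/4 = -Z²/2 - Z/4)
25*(Y(s) + T(1, 1)) = 25*((¼)*(4/45)*(-1 - 2*4/45) + 1) = 25*((¼)*(4/45)*(-1 - 8/45) + 1) = 25*((¼)*(4/45)*(-53/45) + 1) = 25*(-53/2025 + 1) = 25*(1972/2025) = 1972/81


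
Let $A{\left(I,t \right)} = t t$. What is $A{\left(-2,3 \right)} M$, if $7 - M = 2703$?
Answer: $-24264$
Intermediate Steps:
$A{\left(I,t \right)} = t^{2}$
$M = -2696$ ($M = 7 - 2703 = -2696$)
$A{\left(-2,3 \right)} M = 3^{2} \left(-2696\right) = 9 \left(-2696\right) = -24264$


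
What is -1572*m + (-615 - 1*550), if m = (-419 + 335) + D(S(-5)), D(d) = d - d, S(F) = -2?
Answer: 130883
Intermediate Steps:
D(d) = 0
m = -84 (m = (-419 + 335) + 0 = -84 + 0 = -84)
-1572*m + (-615 - 1*550) = -1572*(-84) + (-615 - 1*550) = 132048 + (-615 - 550) = 132048 - 1165 = 130883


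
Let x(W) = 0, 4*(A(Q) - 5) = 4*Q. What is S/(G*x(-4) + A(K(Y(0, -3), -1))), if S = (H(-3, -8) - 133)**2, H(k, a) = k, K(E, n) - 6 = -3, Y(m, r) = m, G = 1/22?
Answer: 2312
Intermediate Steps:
G = 1/22 ≈ 0.045455
K(E, n) = 3 (K(E, n) = 6 - 3 = 3)
A(Q) = 5 + Q (A(Q) = 5 + (4*Q)/4 = 5 + Q)
S = 18496 (S = (-3 - 133)**2 = (-136)**2 = 18496)
S/(G*x(-4) + A(K(Y(0, -3), -1))) = 18496/((1/22)*0 + (5 + 3)) = 18496/(0 + 8) = 18496/8 = 18496*(1/8) = 2312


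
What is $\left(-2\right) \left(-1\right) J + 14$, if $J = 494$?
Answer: $1002$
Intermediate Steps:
$\left(-2\right) \left(-1\right) J + 14 = \left(-2\right) \left(-1\right) 494 + 14 = 2 \cdot 494 + 14 = 988 + 14 = 1002$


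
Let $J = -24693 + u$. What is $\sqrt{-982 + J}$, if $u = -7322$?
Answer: $i \sqrt{32997} \approx 181.65 i$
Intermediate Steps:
$J = -32015$ ($J = -24693 - 7322 = -32015$)
$\sqrt{-982 + J} = \sqrt{-982 - 32015} = \sqrt{-32997} = i \sqrt{32997}$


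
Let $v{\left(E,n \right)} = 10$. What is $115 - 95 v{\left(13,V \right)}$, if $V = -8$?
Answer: $-835$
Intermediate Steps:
$115 - 95 v{\left(13,V \right)} = 115 - 950 = -835$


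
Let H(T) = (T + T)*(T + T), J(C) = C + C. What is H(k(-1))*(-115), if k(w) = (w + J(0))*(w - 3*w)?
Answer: -1840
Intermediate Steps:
J(C) = 2*C
k(w) = -2*w² (k(w) = (w + 2*0)*(w - 3*w) = (w + 0)*(-2*w) = w*(-2*w) = -2*w²)
H(T) = 4*T² (H(T) = (2*T)*(2*T) = 4*T²)
H(k(-1))*(-115) = (4*(-2*(-1)²)²)*(-115) = (4*(-2*1)²)*(-115) = (4*(-2)²)*(-115) = (4*4)*(-115) = 16*(-115) = -1840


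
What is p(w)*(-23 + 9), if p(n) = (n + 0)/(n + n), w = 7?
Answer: -7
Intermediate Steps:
p(n) = 1/2 (p(n) = n/((2*n)) = n*(1/(2*n)) = 1/2)
p(w)*(-23 + 9) = (-23 + 9)/2 = (1/2)*(-14) = -7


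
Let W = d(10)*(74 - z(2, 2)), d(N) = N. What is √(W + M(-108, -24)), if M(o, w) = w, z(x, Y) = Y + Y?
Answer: 26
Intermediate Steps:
z(x, Y) = 2*Y
W = 700 (W = 10*(74 - 2*2) = 10*(74 - 1*4) = 10*(74 - 4) = 10*70 = 700)
√(W + M(-108, -24)) = √(700 - 24) = √676 = 26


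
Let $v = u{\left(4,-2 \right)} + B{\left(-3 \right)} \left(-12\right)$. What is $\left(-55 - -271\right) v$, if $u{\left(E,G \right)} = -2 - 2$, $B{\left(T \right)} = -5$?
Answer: $12096$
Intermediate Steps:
$u{\left(E,G \right)} = -4$
$v = 56$ ($v = -4 - -60 = -4 + 60 = 56$)
$\left(-55 - -271\right) v = \left(-55 - -271\right) 56 = \left(-55 + 271\right) 56 = 216 \cdot 56 = 12096$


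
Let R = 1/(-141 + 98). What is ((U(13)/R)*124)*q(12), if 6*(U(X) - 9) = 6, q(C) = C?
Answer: -639840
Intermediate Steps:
R = -1/43 (R = 1/(-43) = -1/43 ≈ -0.023256)
U(X) = 10 (U(X) = 9 + (⅙)*6 = 9 + 1 = 10)
((U(13)/R)*124)*q(12) = ((10/(-1/43))*124)*12 = ((10*(-43))*124)*12 = -430*124*12 = -53320*12 = -639840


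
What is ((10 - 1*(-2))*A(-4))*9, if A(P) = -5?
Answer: -540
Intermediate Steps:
((10 - 1*(-2))*A(-4))*9 = ((10 - 1*(-2))*(-5))*9 = ((10 + 2)*(-5))*9 = (12*(-5))*9 = -60*9 = -540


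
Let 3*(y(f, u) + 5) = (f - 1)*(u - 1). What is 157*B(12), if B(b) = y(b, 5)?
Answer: 4553/3 ≈ 1517.7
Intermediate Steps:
y(f, u) = -5 + (-1 + f)*(-1 + u)/3 (y(f, u) = -5 + ((f - 1)*(u - 1))/3 = -5 + ((-1 + f)*(-1 + u))/3 = -5 + (-1 + f)*(-1 + u)/3)
B(b) = -19/3 + 4*b/3 (B(b) = -14/3 - b/3 - ⅓*5 + (⅓)*b*5 = -14/3 - b/3 - 5/3 + 5*b/3 = -19/3 + 4*b/3)
157*B(12) = 157*(-19/3 + (4/3)*12) = 157*(-19/3 + 16) = 157*(29/3) = 4553/3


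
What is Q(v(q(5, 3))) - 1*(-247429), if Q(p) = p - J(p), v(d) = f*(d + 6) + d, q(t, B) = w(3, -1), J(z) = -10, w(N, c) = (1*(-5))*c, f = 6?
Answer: 247510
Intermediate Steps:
w(N, c) = -5*c
q(t, B) = 5 (q(t, B) = -5*(-1) = 5)
v(d) = 36 + 7*d (v(d) = 6*(d + 6) + d = 6*(6 + d) + d = (36 + 6*d) + d = 36 + 7*d)
Q(p) = 10 + p (Q(p) = p - 1*(-10) = p + 10 = 10 + p)
Q(v(q(5, 3))) - 1*(-247429) = (10 + (36 + 7*5)) - 1*(-247429) = (10 + (36 + 35)) + 247429 = (10 + 71) + 247429 = 81 + 247429 = 247510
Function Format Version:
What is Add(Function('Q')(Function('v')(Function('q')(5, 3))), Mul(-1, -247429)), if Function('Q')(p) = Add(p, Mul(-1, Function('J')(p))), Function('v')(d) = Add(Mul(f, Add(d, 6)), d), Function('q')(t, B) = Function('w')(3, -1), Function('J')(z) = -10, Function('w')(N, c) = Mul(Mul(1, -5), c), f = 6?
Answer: 247510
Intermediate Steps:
Function('w')(N, c) = Mul(-5, c)
Function('q')(t, B) = 5 (Function('q')(t, B) = Mul(-5, -1) = 5)
Function('v')(d) = Add(36, Mul(7, d)) (Function('v')(d) = Add(Mul(6, Add(d, 6)), d) = Add(Mul(6, Add(6, d)), d) = Add(Add(36, Mul(6, d)), d) = Add(36, Mul(7, d)))
Function('Q')(p) = Add(10, p) (Function('Q')(p) = Add(p, Mul(-1, -10)) = Add(p, 10) = Add(10, p))
Add(Function('Q')(Function('v')(Function('q')(5, 3))), Mul(-1, -247429)) = Add(Add(10, Add(36, Mul(7, 5))), Mul(-1, -247429)) = Add(Add(10, Add(36, 35)), 247429) = Add(Add(10, 71), 247429) = Add(81, 247429) = 247510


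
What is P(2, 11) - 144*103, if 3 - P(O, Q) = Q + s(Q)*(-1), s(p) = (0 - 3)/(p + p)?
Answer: -326483/22 ≈ -14840.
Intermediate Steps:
s(p) = -3/(2*p) (s(p) = -3*1/(2*p) = -3/(2*p))
P(O, Q) = 3 - Q - 3/(2*Q) (P(O, Q) = 3 - (Q - 3/(2*Q)*(-1)) = 3 - (Q + 3/(2*Q)) = 3 + (-Q - 3/(2*Q)) = 3 - Q - 3/(2*Q))
P(2, 11) - 144*103 = (3 - 1*11 - 3/2/11) - 144*103 = (3 - 11 - 3/2*1/11) - 14832 = (3 - 11 - 3/22) - 14832 = -179/22 - 14832 = -326483/22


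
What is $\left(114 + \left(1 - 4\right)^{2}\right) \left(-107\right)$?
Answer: $-13161$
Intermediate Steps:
$\left(114 + \left(1 - 4\right)^{2}\right) \left(-107\right) = \left(114 + \left(-3\right)^{2}\right) \left(-107\right) = \left(114 + 9\right) \left(-107\right) = 123 \left(-107\right) = -13161$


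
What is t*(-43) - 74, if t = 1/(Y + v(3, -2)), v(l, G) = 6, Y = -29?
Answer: -1659/23 ≈ -72.130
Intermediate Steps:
t = -1/23 (t = 1/(-29 + 6) = 1/(-23) = -1/23 ≈ -0.043478)
t*(-43) - 74 = -1/23*(-43) - 74 = 43/23 - 74 = -1659/23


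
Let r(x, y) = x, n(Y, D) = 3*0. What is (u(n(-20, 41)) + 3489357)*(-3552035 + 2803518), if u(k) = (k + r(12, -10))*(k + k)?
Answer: -2611843033569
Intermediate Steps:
n(Y, D) = 0
u(k) = 2*k*(12 + k) (u(k) = (k + 12)*(k + k) = (12 + k)*(2*k) = 2*k*(12 + k))
(u(n(-20, 41)) + 3489357)*(-3552035 + 2803518) = (2*0*(12 + 0) + 3489357)*(-3552035 + 2803518) = (2*0*12 + 3489357)*(-748517) = (0 + 3489357)*(-748517) = 3489357*(-748517) = -2611843033569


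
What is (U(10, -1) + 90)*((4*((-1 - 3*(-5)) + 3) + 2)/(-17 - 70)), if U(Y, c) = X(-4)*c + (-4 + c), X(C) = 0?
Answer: -5950/87 ≈ -68.391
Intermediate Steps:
U(Y, c) = -4 + c (U(Y, c) = 0*c + (-4 + c) = 0 + (-4 + c) = -4 + c)
(U(10, -1) + 90)*((4*((-1 - 3*(-5)) + 3) + 2)/(-17 - 70)) = ((-4 - 1) + 90)*((4*((-1 - 3*(-5)) + 3) + 2)/(-17 - 70)) = (-5 + 90)*((4*((-1 + 15) + 3) + 2)/(-87)) = 85*((4*(14 + 3) + 2)*(-1/87)) = 85*((4*17 + 2)*(-1/87)) = 85*((68 + 2)*(-1/87)) = 85*(70*(-1/87)) = 85*(-70/87) = -5950/87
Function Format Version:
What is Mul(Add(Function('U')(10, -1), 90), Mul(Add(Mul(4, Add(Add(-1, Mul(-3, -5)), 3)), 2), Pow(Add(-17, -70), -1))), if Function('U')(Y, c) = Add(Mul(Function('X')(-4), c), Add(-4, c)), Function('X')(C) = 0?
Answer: Rational(-5950, 87) ≈ -68.391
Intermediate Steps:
Function('U')(Y, c) = Add(-4, c) (Function('U')(Y, c) = Add(Mul(0, c), Add(-4, c)) = Add(0, Add(-4, c)) = Add(-4, c))
Mul(Add(Function('U')(10, -1), 90), Mul(Add(Mul(4, Add(Add(-1, Mul(-3, -5)), 3)), 2), Pow(Add(-17, -70), -1))) = Mul(Add(Add(-4, -1), 90), Mul(Add(Mul(4, Add(Add(-1, Mul(-3, -5)), 3)), 2), Pow(Add(-17, -70), -1))) = Mul(Add(-5, 90), Mul(Add(Mul(4, Add(Add(-1, 15), 3)), 2), Pow(-87, -1))) = Mul(85, Mul(Add(Mul(4, Add(14, 3)), 2), Rational(-1, 87))) = Mul(85, Mul(Add(Mul(4, 17), 2), Rational(-1, 87))) = Mul(85, Mul(Add(68, 2), Rational(-1, 87))) = Mul(85, Mul(70, Rational(-1, 87))) = Mul(85, Rational(-70, 87)) = Rational(-5950, 87)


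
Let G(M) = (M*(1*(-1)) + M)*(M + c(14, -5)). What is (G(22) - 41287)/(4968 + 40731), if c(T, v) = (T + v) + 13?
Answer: -41287/45699 ≈ -0.90345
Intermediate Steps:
c(T, v) = 13 + T + v
G(M) = 0 (G(M) = (M*(1*(-1)) + M)*(M + (13 + 14 - 5)) = (M*(-1) + M)*(M + 22) = (-M + M)*(22 + M) = 0*(22 + M) = 0)
(G(22) - 41287)/(4968 + 40731) = (0 - 41287)/(4968 + 40731) = -41287/45699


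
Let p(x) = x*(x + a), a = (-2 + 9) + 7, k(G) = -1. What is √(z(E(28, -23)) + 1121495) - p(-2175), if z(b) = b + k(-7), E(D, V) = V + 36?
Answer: -4700175 + √1121507 ≈ -4.6991e+6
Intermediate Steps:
E(D, V) = 36 + V
a = 14 (a = 7 + 7 = 14)
z(b) = -1 + b (z(b) = b - 1 = -1 + b)
p(x) = x*(14 + x) (p(x) = x*(x + 14) = x*(14 + x))
√(z(E(28, -23)) + 1121495) - p(-2175) = √((-1 + (36 - 23)) + 1121495) - (-2175)*(14 - 2175) = √((-1 + 13) + 1121495) - (-2175)*(-2161) = √(12 + 1121495) - 1*4700175 = √1121507 - 4700175 = -4700175 + √1121507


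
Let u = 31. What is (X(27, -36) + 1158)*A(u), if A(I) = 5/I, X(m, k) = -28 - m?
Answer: 5515/31 ≈ 177.90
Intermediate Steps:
(X(27, -36) + 1158)*A(u) = ((-28 - 1*27) + 1158)*(5/31) = ((-28 - 27) + 1158)*(5*(1/31)) = (-55 + 1158)*(5/31) = 1103*(5/31) = 5515/31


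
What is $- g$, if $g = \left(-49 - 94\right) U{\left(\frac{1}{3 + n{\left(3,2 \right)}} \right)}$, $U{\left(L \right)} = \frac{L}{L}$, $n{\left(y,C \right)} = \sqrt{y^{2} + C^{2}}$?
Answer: $143$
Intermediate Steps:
$n{\left(y,C \right)} = \sqrt{C^{2} + y^{2}}$
$U{\left(L \right)} = 1$
$g = -143$ ($g = \left(-49 - 94\right) 1 = \left(-143\right) 1 = -143$)
$- g = \left(-1\right) \left(-143\right) = 143$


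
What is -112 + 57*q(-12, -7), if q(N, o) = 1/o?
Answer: -841/7 ≈ -120.14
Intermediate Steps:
-112 + 57*q(-12, -7) = -112 + 57/(-7) = -112 + 57*(-1/7) = -112 - 57/7 = -841/7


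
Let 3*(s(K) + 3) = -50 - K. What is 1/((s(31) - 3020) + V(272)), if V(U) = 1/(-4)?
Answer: -4/12201 ≈ -0.00032784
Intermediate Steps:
s(K) = -59/3 - K/3 (s(K) = -3 + (-50 - K)/3 = -3 + (-50/3 - K/3) = -59/3 - K/3)
V(U) = -¼
1/((s(31) - 3020) + V(272)) = 1/(((-59/3 - ⅓*31) - 3020) - ¼) = 1/(((-59/3 - 31/3) - 3020) - ¼) = 1/((-30 - 3020) - ¼) = 1/(-3050 - ¼) = 1/(-12201/4) = -4/12201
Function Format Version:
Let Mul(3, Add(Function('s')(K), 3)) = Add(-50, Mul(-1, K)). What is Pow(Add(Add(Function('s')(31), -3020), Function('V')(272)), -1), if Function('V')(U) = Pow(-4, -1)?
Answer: Rational(-4, 12201) ≈ -0.00032784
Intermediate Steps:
Function('s')(K) = Add(Rational(-59, 3), Mul(Rational(-1, 3), K)) (Function('s')(K) = Add(-3, Mul(Rational(1, 3), Add(-50, Mul(-1, K)))) = Add(-3, Add(Rational(-50, 3), Mul(Rational(-1, 3), K))) = Add(Rational(-59, 3), Mul(Rational(-1, 3), K)))
Function('V')(U) = Rational(-1, 4)
Pow(Add(Add(Function('s')(31), -3020), Function('V')(272)), -1) = Pow(Add(Add(Add(Rational(-59, 3), Mul(Rational(-1, 3), 31)), -3020), Rational(-1, 4)), -1) = Pow(Add(Add(Add(Rational(-59, 3), Rational(-31, 3)), -3020), Rational(-1, 4)), -1) = Pow(Add(Add(-30, -3020), Rational(-1, 4)), -1) = Pow(Add(-3050, Rational(-1, 4)), -1) = Pow(Rational(-12201, 4), -1) = Rational(-4, 12201)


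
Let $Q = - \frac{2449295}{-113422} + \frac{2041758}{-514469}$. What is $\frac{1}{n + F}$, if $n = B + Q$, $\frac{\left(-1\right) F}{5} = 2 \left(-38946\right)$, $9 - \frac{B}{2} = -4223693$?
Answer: $\frac{58352102918}{515650626106442631} \approx 1.1316 \cdot 10^{-7}$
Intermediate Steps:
$Q = \frac{1028506073479}{58352102918}$ ($Q = \left(-2449295\right) \left(- \frac{1}{113422}\right) + 2041758 \left(- \frac{1}{514469}\right) = \frac{2449295}{113422} - \frac{2041758}{514469} = \frac{1028506073479}{58352102918} \approx 17.626$)
$B = 8447404$ ($B = 18 - -8447386 = 18 + 8447386 = 8447404$)
$F = 389460$ ($F = - 5 \cdot 2 \left(-38946\right) = \left(-5\right) \left(-77892\right) = 389460$)
$n = \frac{492924816103998351}{58352102918}$ ($n = 8447404 + \frac{1028506073479}{58352102918} = \frac{492924816103998351}{58352102918} \approx 8.4474 \cdot 10^{6}$)
$\frac{1}{n + F} = \frac{1}{\frac{492924816103998351}{58352102918} + 389460} = \frac{1}{\frac{515650626106442631}{58352102918}} = \frac{58352102918}{515650626106442631}$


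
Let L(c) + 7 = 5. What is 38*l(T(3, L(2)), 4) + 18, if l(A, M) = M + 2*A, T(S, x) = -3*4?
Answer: -742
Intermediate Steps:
L(c) = -2 (L(c) = -7 + 5 = -2)
T(S, x) = -12
38*l(T(3, L(2)), 4) + 18 = 38*(4 + 2*(-12)) + 18 = 38*(4 - 24) + 18 = 38*(-20) + 18 = -760 + 18 = -742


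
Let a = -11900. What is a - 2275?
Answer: -14175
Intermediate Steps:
a - 2275 = -11900 - 2275 = -14175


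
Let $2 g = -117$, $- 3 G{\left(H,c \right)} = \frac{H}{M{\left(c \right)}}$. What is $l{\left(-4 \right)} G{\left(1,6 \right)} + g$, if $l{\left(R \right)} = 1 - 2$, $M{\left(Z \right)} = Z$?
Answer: $- \frac{526}{9} \approx -58.444$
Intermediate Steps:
$l{\left(R \right)} = -1$ ($l{\left(R \right)} = 1 - 2 = -1$)
$G{\left(H,c \right)} = - \frac{H}{3 c}$ ($G{\left(H,c \right)} = - \frac{H \frac{1}{c}}{3} = - \frac{H}{3 c}$)
$g = - \frac{117}{2}$ ($g = \frac{1}{2} \left(-117\right) = - \frac{117}{2} \approx -58.5$)
$l{\left(-4 \right)} G{\left(1,6 \right)} + g = - \frac{\left(-1\right) 1}{3 \cdot 6} - \frac{117}{2} = \left(-1\right) \left(- \frac{1}{18}\right) - \frac{117}{2} = \frac{1}{18} - \frac{117}{2} = - \frac{526}{9}$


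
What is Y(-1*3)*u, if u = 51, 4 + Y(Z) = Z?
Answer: -357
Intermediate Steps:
Y(Z) = -4 + Z
Y(-1*3)*u = (-4 - 1*3)*51 = (-4 - 3)*51 = -7*51 = -357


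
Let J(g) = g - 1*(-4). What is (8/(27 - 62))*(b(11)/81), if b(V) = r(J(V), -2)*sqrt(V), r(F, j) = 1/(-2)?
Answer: 4*sqrt(11)/2835 ≈ 0.0046795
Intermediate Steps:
J(g) = 4 + g (J(g) = g + 4 = 4 + g)
r(F, j) = -1/2
b(V) = -sqrt(V)/2
(8/(27 - 62))*(b(11)/81) = (8/(27 - 62))*(-sqrt(11)/2/81) = (8/(-35))*(-sqrt(11)/2*(1/81)) = (8*(-1/35))*(-sqrt(11)/162) = -(-4)*sqrt(11)/2835 = 4*sqrt(11)/2835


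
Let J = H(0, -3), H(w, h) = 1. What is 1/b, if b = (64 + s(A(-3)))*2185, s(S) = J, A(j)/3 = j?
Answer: 1/142025 ≈ 7.0410e-6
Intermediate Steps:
A(j) = 3*j
J = 1
s(S) = 1
b = 142025 (b = (64 + 1)*2185 = 65*2185 = 142025)
1/b = 1/142025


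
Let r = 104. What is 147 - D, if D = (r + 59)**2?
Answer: -26422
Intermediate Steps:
D = 26569 (D = (104 + 59)**2 = 163**2 = 26569)
147 - D = 147 - 1*26569 = 147 - 26569 = -26422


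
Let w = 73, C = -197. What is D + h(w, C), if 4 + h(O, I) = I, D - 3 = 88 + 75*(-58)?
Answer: -4460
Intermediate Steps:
D = -4259 (D = 3 + (88 + 75*(-58)) = 3 + (88 - 4350) = 3 - 4262 = -4259)
h(O, I) = -4 + I
D + h(w, C) = -4259 + (-4 - 197) = -4259 - 201 = -4460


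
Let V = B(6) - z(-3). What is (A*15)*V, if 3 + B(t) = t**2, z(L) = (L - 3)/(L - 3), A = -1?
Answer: -480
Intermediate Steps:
z(L) = 1 (z(L) = (-3 + L)/(-3 + L) = 1)
B(t) = -3 + t**2
V = 32 (V = (-3 + 6**2) - 1*1 = (-3 + 36) - 1 = 33 - 1 = 32)
(A*15)*V = -1*15*32 = -15*32 = -480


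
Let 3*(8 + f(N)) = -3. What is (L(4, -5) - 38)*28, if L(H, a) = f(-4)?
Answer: -1316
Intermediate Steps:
f(N) = -9 (f(N) = -8 + (⅓)*(-3) = -8 - 1 = -9)
L(H, a) = -9
(L(4, -5) - 38)*28 = (-9 - 38)*28 = -47*28 = -1316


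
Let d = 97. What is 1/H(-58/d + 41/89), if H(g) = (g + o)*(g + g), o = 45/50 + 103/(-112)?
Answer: 4173606584/179779431 ≈ 23.215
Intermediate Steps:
o = -11/560 (o = 45*(1/50) + 103*(-1/112) = 9/10 - 103/112 = -11/560 ≈ -0.019643)
H(g) = 2*g*(-11/560 + g) (H(g) = (g - 11/560)*(g + g) = (-11/560 + g)*(2*g) = 2*g*(-11/560 + g))
1/H(-58/d + 41/89) = 1/((-58/97 + 41/89)*(-11 + 560*(-58/97 + 41/89))/280) = 1/((1/280)*(-1185/8633)*(-11 + 560*(-1185/8633))) = 1/((1/280)*(-1185/8633)*(-11 - 663600/8633)) = 1/((1/280)*(-1185/8633)*(-758563/8633)) = 1/(179779431/4173606584) = 4173606584/179779431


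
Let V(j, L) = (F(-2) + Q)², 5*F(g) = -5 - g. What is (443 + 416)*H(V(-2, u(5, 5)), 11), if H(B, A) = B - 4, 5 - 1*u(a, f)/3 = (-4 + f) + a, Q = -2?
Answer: 59271/25 ≈ 2370.8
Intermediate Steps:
u(a, f) = 27 - 3*a - 3*f (u(a, f) = 15 - 3*((-4 + f) + a) = 15 - 3*(-4 + a + f) = 15 + (12 - 3*a - 3*f) = 27 - 3*a - 3*f)
F(g) = -1 - g/5 (F(g) = (-5 - g)/5 = -1 - g/5)
V(j, L) = 169/25 (V(j, L) = ((-1 - ⅕*(-2)) - 2)² = ((-1 + ⅖) - 2)² = (-⅗ - 2)² = (-13/5)² = 169/25)
H(B, A) = -4 + B
(443 + 416)*H(V(-2, u(5, 5)), 11) = (443 + 416)*(-4 + 169/25) = 859*(69/25) = 59271/25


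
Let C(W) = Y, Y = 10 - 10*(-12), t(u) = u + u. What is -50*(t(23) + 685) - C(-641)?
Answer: -36680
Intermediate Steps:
t(u) = 2*u
Y = 130 (Y = 10 + 120 = 130)
C(W) = 130
-50*(t(23) + 685) - C(-641) = -50*(2*23 + 685) - 1*130 = -50*(46 + 685) - 130 = -50*731 - 130 = -36550 - 130 = -36680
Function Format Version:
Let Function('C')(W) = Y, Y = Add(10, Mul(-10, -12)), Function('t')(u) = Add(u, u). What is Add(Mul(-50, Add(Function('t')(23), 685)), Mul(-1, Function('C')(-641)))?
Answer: -36680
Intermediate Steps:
Function('t')(u) = Mul(2, u)
Y = 130 (Y = Add(10, 120) = 130)
Function('C')(W) = 130
Add(Mul(-50, Add(Function('t')(23), 685)), Mul(-1, Function('C')(-641))) = Add(Mul(-50, Add(Mul(2, 23), 685)), Mul(-1, 130)) = Add(Mul(-50, Add(46, 685)), -130) = Add(Mul(-50, 731), -130) = Add(-36550, -130) = -36680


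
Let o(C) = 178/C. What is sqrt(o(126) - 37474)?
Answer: I*sqrt(16525411)/21 ≈ 193.58*I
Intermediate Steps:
sqrt(o(126) - 37474) = sqrt(178/126 - 37474) = sqrt(178*(1/126) - 37474) = sqrt(89/63 - 37474) = sqrt(-2360773/63) = I*sqrt(16525411)/21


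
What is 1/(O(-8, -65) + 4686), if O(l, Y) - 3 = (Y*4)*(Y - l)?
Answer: 1/19509 ≈ 5.1258e-5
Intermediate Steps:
O(l, Y) = 3 + 4*Y*(Y - l) (O(l, Y) = 3 + (Y*4)*(Y - l) = 3 + (4*Y)*(Y - l) = 3 + 4*Y*(Y - l))
1/(O(-8, -65) + 4686) = 1/((3 + 4*(-65)² - 4*(-65)*(-8)) + 4686) = 1/((3 + 4*4225 - 2080) + 4686) = 1/((3 + 16900 - 2080) + 4686) = 1/(14823 + 4686) = 1/19509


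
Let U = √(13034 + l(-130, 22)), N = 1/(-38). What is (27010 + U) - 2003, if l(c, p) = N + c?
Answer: 25007 + √18633338/38 ≈ 25121.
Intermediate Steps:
N = -1/38 ≈ -0.026316
l(c, p) = -1/38 + c
U = √18633338/38 (U = √(13034 + (-1/38 - 130)) = √(13034 - 4941/38) = √(490351/38) = √18633338/38 ≈ 113.60)
(27010 + U) - 2003 = (27010 + √18633338/38) - 2003 = 25007 + √18633338/38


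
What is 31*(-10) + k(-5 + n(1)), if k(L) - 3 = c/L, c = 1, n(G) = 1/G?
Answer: -1229/4 ≈ -307.25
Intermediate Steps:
k(L) = 3 + 1/L
31*(-10) + k(-5 + n(1)) = 31*(-10) + (3 + 1/(-5 + 1/1)) = -310 + (3 + 1/(-5 + 1)) = -310 + (3 + 1/(-4)) = -310 + (3 - ¼) = -310 + 11/4 = -1229/4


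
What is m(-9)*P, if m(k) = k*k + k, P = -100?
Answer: -7200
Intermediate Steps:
m(k) = k + k**2 (m(k) = k**2 + k = k + k**2)
m(-9)*P = -9*(1 - 9)*(-100) = -9*(-8)*(-100) = 72*(-100) = -7200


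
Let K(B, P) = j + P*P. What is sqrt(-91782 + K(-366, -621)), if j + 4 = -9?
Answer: sqrt(293846) ≈ 542.08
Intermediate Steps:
j = -13 (j = -4 - 9 = -13)
K(B, P) = -13 + P**2 (K(B, P) = -13 + P*P = -13 + P**2)
sqrt(-91782 + K(-366, -621)) = sqrt(-91782 + (-13 + (-621)**2)) = sqrt(-91782 + (-13 + 385641)) = sqrt(-91782 + 385628) = sqrt(293846)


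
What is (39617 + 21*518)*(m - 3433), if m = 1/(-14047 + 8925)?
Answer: -887895344365/5122 ≈ -1.7335e+8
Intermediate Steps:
m = -1/5122 (m = 1/(-5122) = -1/5122 ≈ -0.00019524)
(39617 + 21*518)*(m - 3433) = (39617 + 21*518)*(-1/5122 - 3433) = (39617 + 10878)*(-17583827/5122) = 50495*(-17583827/5122) = -887895344365/5122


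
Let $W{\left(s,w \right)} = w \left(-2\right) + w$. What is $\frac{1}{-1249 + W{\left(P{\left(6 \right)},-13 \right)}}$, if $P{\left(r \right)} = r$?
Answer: $- \frac{1}{1236} \approx -0.00080906$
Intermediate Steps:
$W{\left(s,w \right)} = - w$ ($W{\left(s,w \right)} = - 2 w + w = - w$)
$\frac{1}{-1249 + W{\left(P{\left(6 \right)},-13 \right)}} = \frac{1}{-1249 - -13} = \frac{1}{-1249 + 13} = \frac{1}{-1236} = - \frac{1}{1236}$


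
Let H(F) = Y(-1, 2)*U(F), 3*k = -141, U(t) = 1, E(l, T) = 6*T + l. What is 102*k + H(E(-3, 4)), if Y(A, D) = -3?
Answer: -4797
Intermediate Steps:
E(l, T) = l + 6*T
k = -47 (k = (⅓)*(-141) = -47)
H(F) = -3 (H(F) = -3*1 = -3)
102*k + H(E(-3, 4)) = 102*(-47) - 3 = -4794 - 3 = -4797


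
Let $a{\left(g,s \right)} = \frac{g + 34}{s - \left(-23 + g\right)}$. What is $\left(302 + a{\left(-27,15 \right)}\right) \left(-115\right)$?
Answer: $- \frac{451651}{13} \approx -34742.0$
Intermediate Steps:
$a{\left(g,s \right)} = \frac{34 + g}{23 + s - g}$
$\left(302 + a{\left(-27,15 \right)}\right) \left(-115\right) = \left(302 + \frac{34 - 27}{23 + 15 - -27}\right) \left(-115\right) = \left(302 + \frac{1}{23 + 15 + 27} \cdot 7\right) \left(-115\right) = \left(302 + \frac{1}{65} \cdot 7\right) \left(-115\right) = \left(302 + \frac{7}{65}\right) \left(-115\right) = \frac{19637}{65} \left(-115\right) = - \frac{451651}{13}$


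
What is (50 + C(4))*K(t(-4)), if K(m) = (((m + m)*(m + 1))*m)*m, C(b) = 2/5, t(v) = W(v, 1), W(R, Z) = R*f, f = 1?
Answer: 96768/5 ≈ 19354.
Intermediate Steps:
W(R, Z) = R (W(R, Z) = R*1 = R)
t(v) = v
C(b) = ⅖ (C(b) = 2*(⅕) = ⅖)
K(m) = 2*m³*(1 + m) (K(m) = (((2*m)*(1 + m))*m)*m = ((2*m*(1 + m))*m)*m = (2*m²*(1 + m))*m = 2*m³*(1 + m))
(50 + C(4))*K(t(-4)) = (50 + ⅖)*(2*(-4)³*(1 - 4)) = 252*(2*(-64)*(-3))/5 = (252/5)*384 = 96768/5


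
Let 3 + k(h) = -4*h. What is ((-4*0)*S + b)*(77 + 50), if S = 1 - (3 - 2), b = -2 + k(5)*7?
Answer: -20701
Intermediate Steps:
k(h) = -3 - 4*h
b = -163 (b = -2 + (-3 - 4*5)*7 = -2 + (-3 - 20)*7 = -2 - 23*7 = -2 - 161 = -163)
S = 0 (S = 1 - 1*1 = 1 - 1 = 0)
((-4*0)*S + b)*(77 + 50) = (-4*0*0 - 163)*(77 + 50) = (0*0 - 163)*127 = (0 - 163)*127 = -163*127 = -20701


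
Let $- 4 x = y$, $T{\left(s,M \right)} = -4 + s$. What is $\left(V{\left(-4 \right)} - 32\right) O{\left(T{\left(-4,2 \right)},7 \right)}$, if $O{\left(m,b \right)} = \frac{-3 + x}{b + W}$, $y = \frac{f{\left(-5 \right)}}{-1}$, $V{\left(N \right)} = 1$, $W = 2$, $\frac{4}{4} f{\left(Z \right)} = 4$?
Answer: $\frac{62}{9} \approx 6.8889$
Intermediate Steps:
$f{\left(Z \right)} = 4$
$y = -4$ ($y = \frac{4}{-1} = 4 \left(-1\right) = -4$)
$x = 1$ ($x = \left(- \frac{1}{4}\right) \left(-4\right) = 1$)
$O{\left(m,b \right)} = - \frac{2}{2 + b}$ ($O{\left(m,b \right)} = \frac{-3 + 1}{b + 2} = - \frac{2}{2 + b}$)
$\left(V{\left(-4 \right)} - 32\right) O{\left(T{\left(-4,2 \right)},7 \right)} = \left(1 - 32\right) \left(- \frac{2}{2 + 7}\right) = - 31 \left(- \frac{2}{9}\right) = - 31 \left(\left(-2\right) \frac{1}{9}\right) = \left(-31\right) \left(- \frac{2}{9}\right) = \frac{62}{9}$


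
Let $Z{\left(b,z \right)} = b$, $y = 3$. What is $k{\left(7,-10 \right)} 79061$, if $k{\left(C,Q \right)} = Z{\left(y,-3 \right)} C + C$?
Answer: $2213708$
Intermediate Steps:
$k{\left(C,Q \right)} = 4 C$ ($k{\left(C,Q \right)} = 3 C + C = 4 C$)
$k{\left(7,-10 \right)} 79061 = 4 \cdot 7 \cdot 79061 = 28 \cdot 79061 = 2213708$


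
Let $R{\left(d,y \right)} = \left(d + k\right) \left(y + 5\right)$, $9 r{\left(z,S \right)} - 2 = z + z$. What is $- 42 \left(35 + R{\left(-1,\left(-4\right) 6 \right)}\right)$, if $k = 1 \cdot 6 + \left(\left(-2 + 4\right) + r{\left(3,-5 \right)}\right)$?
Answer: $\frac{14476}{3} \approx 4825.3$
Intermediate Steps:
$r{\left(z,S \right)} = \frac{2}{9} + \frac{2 z}{9}$ ($r{\left(z,S \right)} = \frac{2}{9} + \frac{z + z}{9} = \frac{2}{9} + \frac{2 z}{9}$)
$k = \frac{80}{9}$ ($k = 1 \cdot 6 + \left(\left(-2 + 4\right) + \left(\frac{2}{9} + \frac{2}{9} \cdot 3\right)\right) = 6 + \left(2 + \left(\frac{2}{9} + \frac{2}{3}\right)\right) = 6 + \left(2 + \frac{8}{9}\right) = 6 + \frac{26}{9} = \frac{80}{9} \approx 8.8889$)
$R{\left(d,y \right)} = \left(5 + y\right) \left(\frac{80}{9} + d\right)$ ($R{\left(d,y \right)} = \left(d + \frac{80}{9}\right) \left(y + 5\right) = \left(\frac{80}{9} + d\right) \left(5 + y\right) = \left(5 + y\right) \left(\frac{80}{9} + d\right)$)
$- 42 \left(35 + R{\left(-1,\left(-4\right) 6 \right)}\right) = - 42 \left(35 + \left(\frac{400}{9} + 5 \left(-1\right) + \frac{80 \left(\left(-4\right) 6\right)}{9} - \left(-4\right) 6\right)\right) = - 42 \left(35 + \left(\frac{400}{9} - 5 + \frac{80}{9} \left(-24\right) - -24\right)\right) = - 42 \left(35 + \left(\frac{400}{9} - 5 - \frac{640}{3} + 24\right)\right) = - 42 \left(35 - \frac{1349}{9}\right) = \left(-42\right) \left(- \frac{1034}{9}\right) = \frac{14476}{3}$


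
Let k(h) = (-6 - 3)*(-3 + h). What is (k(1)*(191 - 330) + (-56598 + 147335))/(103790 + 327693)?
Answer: 88235/431483 ≈ 0.20449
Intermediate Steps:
k(h) = 27 - 9*h (k(h) = -9*(-3 + h) = 27 - 9*h)
(k(1)*(191 - 330) + (-56598 + 147335))/(103790 + 327693) = ((27 - 9*1)*(191 - 330) + (-56598 + 147335))/(103790 + 327693) = ((27 - 9)*(-139) + 90737)/431483 = (18*(-139) + 90737)*(1/431483) = (-2502 + 90737)*(1/431483) = 88235*(1/431483) = 88235/431483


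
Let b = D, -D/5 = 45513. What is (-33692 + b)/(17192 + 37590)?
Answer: -261257/54782 ≈ -4.7690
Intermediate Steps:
D = -227565 (D = -5*45513 = -227565)
b = -227565
(-33692 + b)/(17192 + 37590) = (-33692 - 227565)/(17192 + 37590) = -261257/54782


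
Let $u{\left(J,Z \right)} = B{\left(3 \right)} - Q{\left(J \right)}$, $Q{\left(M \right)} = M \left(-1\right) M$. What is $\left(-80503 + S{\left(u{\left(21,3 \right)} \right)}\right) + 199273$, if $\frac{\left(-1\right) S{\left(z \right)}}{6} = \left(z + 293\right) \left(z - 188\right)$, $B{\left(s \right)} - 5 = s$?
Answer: $-1043202$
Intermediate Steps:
$B{\left(s \right)} = 5 + s$
$Q{\left(M \right)} = - M^{2}$ ($Q{\left(M \right)} = - M M = - M^{2}$)
$u{\left(J,Z \right)} = 8 + J^{2}$ ($u{\left(J,Z \right)} = \left(5 + 3\right) - - J^{2} = 8 + J^{2}$)
$S{\left(z \right)} = - 6 \left(-188 + z\right) \left(293 + z\right)$ ($S{\left(z \right)} = - 6 \left(z + 293\right) \left(z - 188\right) = - 6 \left(293 + z\right) \left(-188 + z\right) = - 6 \left(-188 + z\right) \left(293 + z\right)$)
$\left(-80503 + S{\left(u{\left(21,3 \right)} \right)}\right) + 199273 = \left(-80503 - \left(-330504 + 6 \left(8 + 21^{2}\right)^{2} + 630 \left(8 + 21^{2}\right)\right)\right) + 199273 = \left(-80503 - \left(-330504 + 6 \left(8 + 441\right)^{2} + 630 \left(8 + 441\right)\right)\right) + 199273 = \left(-80503 - \left(-47634 + 1209606\right)\right) + 199273 = \left(-80503 - 1161972\right) + 199273 = -1242475 + 199273 = -1043202$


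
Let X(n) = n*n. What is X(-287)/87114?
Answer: 82369/87114 ≈ 0.94553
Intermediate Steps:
X(n) = n²
X(-287)/87114 = (-287)²/87114 = 82369*(1/87114) = 82369/87114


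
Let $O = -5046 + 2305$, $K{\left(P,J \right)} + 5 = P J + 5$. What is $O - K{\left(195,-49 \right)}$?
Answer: $6814$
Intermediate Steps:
$K{\left(P,J \right)} = J P$ ($K{\left(P,J \right)} = -5 + \left(P J + 5\right) = -5 + \left(J P + 5\right) = -5 + \left(5 + J P\right) = J P$)
$O = -2741$
$O - K{\left(195,-49 \right)} = -2741 - \left(-49\right) 195 = -2741 - -9555 = -2741 + 9555 = 6814$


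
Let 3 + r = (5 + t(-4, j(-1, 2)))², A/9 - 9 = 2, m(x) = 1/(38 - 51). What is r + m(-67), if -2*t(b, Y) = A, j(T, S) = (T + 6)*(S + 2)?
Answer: 102813/52 ≈ 1977.2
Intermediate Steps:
m(x) = -1/13 (m(x) = 1/(-13) = -1/13)
A = 99 (A = 81 + 9*2 = 81 + 18 = 99)
j(T, S) = (2 + S)*(6 + T) (j(T, S) = (6 + T)*(2 + S) = (2 + S)*(6 + T))
t(b, Y) = -99/2 (t(b, Y) = -½*99 = -99/2)
r = 7909/4 (r = -3 + (5 - 99/2)² = -3 + (-89/2)² = -3 + 7921/4 = 7909/4 ≈ 1977.3)
r + m(-67) = 7909/4 - 1/13 = 102813/52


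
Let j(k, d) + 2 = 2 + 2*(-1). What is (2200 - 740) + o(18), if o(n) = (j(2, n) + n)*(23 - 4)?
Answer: 1764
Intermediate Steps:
j(k, d) = -2 (j(k, d) = -2 + (2 + 2*(-1)) = -2 + (2 - 2) = -2 + 0 = -2)
o(n) = -38 + 19*n (o(n) = (-2 + n)*(23 - 4) = (-2 + n)*19 = -38 + 19*n)
(2200 - 740) + o(18) = (2200 - 740) + (-38 + 19*18) = 1460 + (-38 + 342) = 1460 + 304 = 1764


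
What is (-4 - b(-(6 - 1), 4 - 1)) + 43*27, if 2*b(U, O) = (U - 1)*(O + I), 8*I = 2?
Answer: 4667/4 ≈ 1166.8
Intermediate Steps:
I = ¼ (I = (⅛)*2 = ¼ ≈ 0.25000)
b(U, O) = (-1 + U)*(¼ + O)/2 (b(U, O) = ((U - 1)*(O + ¼))/2 = ((-1 + U)*(¼ + O))/2 = (-1 + U)*(¼ + O)/2)
(-4 - b(-(6 - 1), 4 - 1)) + 43*27 = (-4 - (-⅛ - (4 - 1)/2 + (-(6 - 1))/8 + (4 - 1)*(-(6 - 1))/2)) + 43*27 = (-4 - (-⅛ - ½*3 + (-1*5)/8 + (½)*3*(-1*5))) + 1161 = (-4 - (-⅛ - 3/2 + (⅛)*(-5) + (½)*3*(-5))) + 1161 = (-4 - (-⅛ - 3/2 - 5/8 - 15/2)) + 1161 = (-4 - 1*(-39/4)) + 1161 = (-4 + 39/4) + 1161 = 23/4 + 1161 = 4667/4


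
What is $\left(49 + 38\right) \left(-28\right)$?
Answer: $-2436$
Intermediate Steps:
$\left(49 + 38\right) \left(-28\right) = 87 \left(-28\right) = -2436$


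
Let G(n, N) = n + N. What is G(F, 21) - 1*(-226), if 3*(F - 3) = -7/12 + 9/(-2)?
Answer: 8939/36 ≈ 248.31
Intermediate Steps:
F = 47/36 (F = 3 + (-7/12 + 9/(-2))/3 = 3 + (-7*1/12 + 9*(-½))/3 = 3 + (-7/12 - 9/2)/3 = 3 + (⅓)*(-61/12) = 3 - 61/36 = 47/36 ≈ 1.3056)
G(n, N) = N + n
G(F, 21) - 1*(-226) = (21 + 47/36) - 1*(-226) = 803/36 + 226 = 8939/36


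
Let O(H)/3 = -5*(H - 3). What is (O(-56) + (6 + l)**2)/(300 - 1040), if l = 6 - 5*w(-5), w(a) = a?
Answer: -1127/370 ≈ -3.0459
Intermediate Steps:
O(H) = 45 - 15*H (O(H) = 3*(-5*(H - 3)) = 3*(-5*(-3 + H)) = 3*(15 - 5*H) = 45 - 15*H)
l = 31 (l = 6 - 5*(-5) = 6 + 25 = 31)
(O(-56) + (6 + l)**2)/(300 - 1040) = ((45 - 15*(-56)) + (6 + 31)**2)/(300 - 1040) = ((45 + 840) + 37**2)/(-740) = (885 + 1369)*(-1/740) = 2254*(-1/740) = -1127/370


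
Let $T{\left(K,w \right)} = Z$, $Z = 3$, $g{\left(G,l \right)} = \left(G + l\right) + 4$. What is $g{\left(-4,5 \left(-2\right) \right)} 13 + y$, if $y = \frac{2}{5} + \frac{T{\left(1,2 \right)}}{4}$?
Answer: $- \frac{2577}{20} \approx -128.85$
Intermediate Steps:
$g{\left(G,l \right)} = 4 + G + l$
$T{\left(K,w \right)} = 3$
$y = \frac{23}{20}$ ($y = \frac{2}{5} + \frac{3}{4} = \frac{23}{20} \approx 1.15$)
$g{\left(-4,5 \left(-2\right) \right)} 13 + y = \left(4 - 4 + 5 \left(-2\right)\right) 13 + \frac{23}{20} = \left(4 - 4 - 10\right) 13 + \frac{23}{20} = \left(-10\right) 13 + \frac{23}{20} = -130 + \frac{23}{20} = - \frac{2577}{20}$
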